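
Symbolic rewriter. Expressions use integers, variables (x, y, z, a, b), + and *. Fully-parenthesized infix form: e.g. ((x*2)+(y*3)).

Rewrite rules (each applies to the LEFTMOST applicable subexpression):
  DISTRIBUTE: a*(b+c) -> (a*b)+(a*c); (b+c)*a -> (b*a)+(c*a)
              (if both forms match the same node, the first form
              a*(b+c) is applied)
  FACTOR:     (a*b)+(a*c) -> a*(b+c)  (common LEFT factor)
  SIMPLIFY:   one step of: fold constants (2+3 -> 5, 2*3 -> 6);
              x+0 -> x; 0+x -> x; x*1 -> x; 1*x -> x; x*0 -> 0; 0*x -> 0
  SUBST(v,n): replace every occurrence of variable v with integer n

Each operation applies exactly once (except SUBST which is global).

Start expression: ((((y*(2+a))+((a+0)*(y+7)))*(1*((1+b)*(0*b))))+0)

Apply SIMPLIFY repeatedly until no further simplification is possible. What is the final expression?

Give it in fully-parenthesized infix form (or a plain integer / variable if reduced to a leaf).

Start: ((((y*(2+a))+((a+0)*(y+7)))*(1*((1+b)*(0*b))))+0)
Step 1: at root: ((((y*(2+a))+((a+0)*(y+7)))*(1*((1+b)*(0*b))))+0) -> (((y*(2+a))+((a+0)*(y+7)))*(1*((1+b)*(0*b)))); overall: ((((y*(2+a))+((a+0)*(y+7)))*(1*((1+b)*(0*b))))+0) -> (((y*(2+a))+((a+0)*(y+7)))*(1*((1+b)*(0*b))))
Step 2: at LRL: (a+0) -> a; overall: (((y*(2+a))+((a+0)*(y+7)))*(1*((1+b)*(0*b)))) -> (((y*(2+a))+(a*(y+7)))*(1*((1+b)*(0*b))))
Step 3: at R: (1*((1+b)*(0*b))) -> ((1+b)*(0*b)); overall: (((y*(2+a))+(a*(y+7)))*(1*((1+b)*(0*b)))) -> (((y*(2+a))+(a*(y+7)))*((1+b)*(0*b)))
Step 4: at RR: (0*b) -> 0; overall: (((y*(2+a))+(a*(y+7)))*((1+b)*(0*b))) -> (((y*(2+a))+(a*(y+7)))*((1+b)*0))
Step 5: at R: ((1+b)*0) -> 0; overall: (((y*(2+a))+(a*(y+7)))*((1+b)*0)) -> (((y*(2+a))+(a*(y+7)))*0)
Step 6: at root: (((y*(2+a))+(a*(y+7)))*0) -> 0; overall: (((y*(2+a))+(a*(y+7)))*0) -> 0
Fixed point: 0

Answer: 0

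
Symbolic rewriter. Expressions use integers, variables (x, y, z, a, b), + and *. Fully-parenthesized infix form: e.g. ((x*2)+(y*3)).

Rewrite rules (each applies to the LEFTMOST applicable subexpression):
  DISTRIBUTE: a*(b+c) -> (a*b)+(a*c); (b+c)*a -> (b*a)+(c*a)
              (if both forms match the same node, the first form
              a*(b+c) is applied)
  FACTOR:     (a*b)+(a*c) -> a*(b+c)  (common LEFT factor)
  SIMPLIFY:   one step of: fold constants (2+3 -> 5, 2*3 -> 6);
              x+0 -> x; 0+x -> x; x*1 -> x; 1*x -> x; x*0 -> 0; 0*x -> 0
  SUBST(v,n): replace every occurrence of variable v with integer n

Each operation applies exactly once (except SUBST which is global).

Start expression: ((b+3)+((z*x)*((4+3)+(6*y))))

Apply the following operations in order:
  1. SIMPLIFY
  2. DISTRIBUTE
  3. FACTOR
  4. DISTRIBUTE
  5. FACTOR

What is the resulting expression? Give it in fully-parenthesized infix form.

Start: ((b+3)+((z*x)*((4+3)+(6*y))))
Apply SIMPLIFY at RRL (target: (4+3)): ((b+3)+((z*x)*((4+3)+(6*y)))) -> ((b+3)+((z*x)*(7+(6*y))))
Apply DISTRIBUTE at R (target: ((z*x)*(7+(6*y)))): ((b+3)+((z*x)*(7+(6*y)))) -> ((b+3)+(((z*x)*7)+((z*x)*(6*y))))
Apply FACTOR at R (target: (((z*x)*7)+((z*x)*(6*y)))): ((b+3)+(((z*x)*7)+((z*x)*(6*y)))) -> ((b+3)+((z*x)*(7+(6*y))))
Apply DISTRIBUTE at R (target: ((z*x)*(7+(6*y)))): ((b+3)+((z*x)*(7+(6*y)))) -> ((b+3)+(((z*x)*7)+((z*x)*(6*y))))
Apply FACTOR at R (target: (((z*x)*7)+((z*x)*(6*y)))): ((b+3)+(((z*x)*7)+((z*x)*(6*y)))) -> ((b+3)+((z*x)*(7+(6*y))))

Answer: ((b+3)+((z*x)*(7+(6*y))))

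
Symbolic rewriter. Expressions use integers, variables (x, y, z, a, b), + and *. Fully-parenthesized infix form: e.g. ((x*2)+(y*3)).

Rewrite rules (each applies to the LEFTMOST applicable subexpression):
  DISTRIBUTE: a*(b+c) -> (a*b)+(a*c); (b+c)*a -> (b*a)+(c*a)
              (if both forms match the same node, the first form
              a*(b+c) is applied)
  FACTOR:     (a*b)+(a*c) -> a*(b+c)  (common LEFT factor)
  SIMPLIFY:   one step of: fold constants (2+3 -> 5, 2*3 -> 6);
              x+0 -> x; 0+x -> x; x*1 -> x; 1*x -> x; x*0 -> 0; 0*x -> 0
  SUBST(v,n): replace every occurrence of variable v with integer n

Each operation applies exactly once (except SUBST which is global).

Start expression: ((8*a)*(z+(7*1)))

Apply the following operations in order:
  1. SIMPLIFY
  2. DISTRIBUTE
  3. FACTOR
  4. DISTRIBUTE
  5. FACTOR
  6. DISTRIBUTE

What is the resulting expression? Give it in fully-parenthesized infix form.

Answer: (((8*a)*z)+((8*a)*7))

Derivation:
Start: ((8*a)*(z+(7*1)))
Apply SIMPLIFY at RR (target: (7*1)): ((8*a)*(z+(7*1))) -> ((8*a)*(z+7))
Apply DISTRIBUTE at root (target: ((8*a)*(z+7))): ((8*a)*(z+7)) -> (((8*a)*z)+((8*a)*7))
Apply FACTOR at root (target: (((8*a)*z)+((8*a)*7))): (((8*a)*z)+((8*a)*7)) -> ((8*a)*(z+7))
Apply DISTRIBUTE at root (target: ((8*a)*(z+7))): ((8*a)*(z+7)) -> (((8*a)*z)+((8*a)*7))
Apply FACTOR at root (target: (((8*a)*z)+((8*a)*7))): (((8*a)*z)+((8*a)*7)) -> ((8*a)*(z+7))
Apply DISTRIBUTE at root (target: ((8*a)*(z+7))): ((8*a)*(z+7)) -> (((8*a)*z)+((8*a)*7))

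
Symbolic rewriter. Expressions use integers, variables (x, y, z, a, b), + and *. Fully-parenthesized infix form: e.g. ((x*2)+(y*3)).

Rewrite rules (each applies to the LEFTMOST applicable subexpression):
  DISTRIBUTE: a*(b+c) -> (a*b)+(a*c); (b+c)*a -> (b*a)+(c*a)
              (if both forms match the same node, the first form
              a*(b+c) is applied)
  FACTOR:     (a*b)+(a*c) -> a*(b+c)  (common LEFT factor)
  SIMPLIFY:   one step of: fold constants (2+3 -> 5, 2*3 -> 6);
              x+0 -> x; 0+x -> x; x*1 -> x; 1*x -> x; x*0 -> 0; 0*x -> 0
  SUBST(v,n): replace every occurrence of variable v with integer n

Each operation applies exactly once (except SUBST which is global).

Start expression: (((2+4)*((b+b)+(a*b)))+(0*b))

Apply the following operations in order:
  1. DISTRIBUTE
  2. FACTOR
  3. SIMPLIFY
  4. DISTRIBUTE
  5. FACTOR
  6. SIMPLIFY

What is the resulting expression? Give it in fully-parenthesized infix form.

Answer: ((6*((b+b)+(a*b)))+0)

Derivation:
Start: (((2+4)*((b+b)+(a*b)))+(0*b))
Apply DISTRIBUTE at L (target: ((2+4)*((b+b)+(a*b)))): (((2+4)*((b+b)+(a*b)))+(0*b)) -> ((((2+4)*(b+b))+((2+4)*(a*b)))+(0*b))
Apply FACTOR at L (target: (((2+4)*(b+b))+((2+4)*(a*b)))): ((((2+4)*(b+b))+((2+4)*(a*b)))+(0*b)) -> (((2+4)*((b+b)+(a*b)))+(0*b))
Apply SIMPLIFY at LL (target: (2+4)): (((2+4)*((b+b)+(a*b)))+(0*b)) -> ((6*((b+b)+(a*b)))+(0*b))
Apply DISTRIBUTE at L (target: (6*((b+b)+(a*b)))): ((6*((b+b)+(a*b)))+(0*b)) -> (((6*(b+b))+(6*(a*b)))+(0*b))
Apply FACTOR at L (target: ((6*(b+b))+(6*(a*b)))): (((6*(b+b))+(6*(a*b)))+(0*b)) -> ((6*((b+b)+(a*b)))+(0*b))
Apply SIMPLIFY at R (target: (0*b)): ((6*((b+b)+(a*b)))+(0*b)) -> ((6*((b+b)+(a*b)))+0)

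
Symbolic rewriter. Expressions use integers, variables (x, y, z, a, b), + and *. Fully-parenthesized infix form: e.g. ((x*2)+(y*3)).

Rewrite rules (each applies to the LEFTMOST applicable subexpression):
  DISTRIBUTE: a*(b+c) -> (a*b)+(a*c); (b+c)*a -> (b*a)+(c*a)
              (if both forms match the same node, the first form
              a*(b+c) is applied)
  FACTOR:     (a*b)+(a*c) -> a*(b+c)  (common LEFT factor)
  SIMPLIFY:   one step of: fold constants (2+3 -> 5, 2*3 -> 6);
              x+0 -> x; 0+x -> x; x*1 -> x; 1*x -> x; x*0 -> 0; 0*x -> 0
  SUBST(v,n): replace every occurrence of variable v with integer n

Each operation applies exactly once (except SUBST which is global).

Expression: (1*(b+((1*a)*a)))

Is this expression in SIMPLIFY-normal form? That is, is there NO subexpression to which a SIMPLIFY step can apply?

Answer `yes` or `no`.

Expression: (1*(b+((1*a)*a)))
Scanning for simplifiable subexpressions (pre-order)...
  at root: (1*(b+((1*a)*a))) (SIMPLIFIABLE)
  at R: (b+((1*a)*a)) (not simplifiable)
  at RR: ((1*a)*a) (not simplifiable)
  at RRL: (1*a) (SIMPLIFIABLE)
Found simplifiable subexpr at path root: (1*(b+((1*a)*a)))
One SIMPLIFY step would give: (b+((1*a)*a))
-> NOT in normal form.

Answer: no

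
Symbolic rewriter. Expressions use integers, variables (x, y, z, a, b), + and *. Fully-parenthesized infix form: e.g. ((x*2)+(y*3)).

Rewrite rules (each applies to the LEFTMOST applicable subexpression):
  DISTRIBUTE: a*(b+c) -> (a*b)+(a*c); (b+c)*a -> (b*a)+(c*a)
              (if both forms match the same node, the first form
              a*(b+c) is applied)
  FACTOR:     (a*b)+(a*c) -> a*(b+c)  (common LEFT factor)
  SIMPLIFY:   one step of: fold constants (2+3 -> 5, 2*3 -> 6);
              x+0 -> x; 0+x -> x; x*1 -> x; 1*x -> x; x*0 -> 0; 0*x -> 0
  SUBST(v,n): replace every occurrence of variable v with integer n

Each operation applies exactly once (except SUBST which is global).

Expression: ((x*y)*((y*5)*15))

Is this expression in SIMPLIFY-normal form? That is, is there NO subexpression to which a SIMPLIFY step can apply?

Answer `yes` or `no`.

Answer: yes

Derivation:
Expression: ((x*y)*((y*5)*15))
Scanning for simplifiable subexpressions (pre-order)...
  at root: ((x*y)*((y*5)*15)) (not simplifiable)
  at L: (x*y) (not simplifiable)
  at R: ((y*5)*15) (not simplifiable)
  at RL: (y*5) (not simplifiable)
Result: no simplifiable subexpression found -> normal form.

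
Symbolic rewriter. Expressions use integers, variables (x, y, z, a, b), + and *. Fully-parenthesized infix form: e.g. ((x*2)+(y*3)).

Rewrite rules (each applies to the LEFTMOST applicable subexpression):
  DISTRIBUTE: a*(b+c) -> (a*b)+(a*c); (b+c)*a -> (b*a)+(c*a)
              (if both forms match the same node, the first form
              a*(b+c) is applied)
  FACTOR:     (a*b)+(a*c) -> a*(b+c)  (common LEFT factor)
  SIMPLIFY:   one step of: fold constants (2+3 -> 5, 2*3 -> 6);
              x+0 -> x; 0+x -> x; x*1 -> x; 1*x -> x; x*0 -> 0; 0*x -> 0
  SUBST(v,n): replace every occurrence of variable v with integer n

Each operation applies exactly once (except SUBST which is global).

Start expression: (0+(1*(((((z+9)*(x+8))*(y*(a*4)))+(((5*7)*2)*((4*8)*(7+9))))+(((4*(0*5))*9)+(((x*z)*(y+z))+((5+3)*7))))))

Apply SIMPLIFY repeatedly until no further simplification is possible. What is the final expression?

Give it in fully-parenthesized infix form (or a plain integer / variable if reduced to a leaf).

Start: (0+(1*(((((z+9)*(x+8))*(y*(a*4)))+(((5*7)*2)*((4*8)*(7+9))))+(((4*(0*5))*9)+(((x*z)*(y+z))+((5+3)*7))))))
Step 1: at root: (0+(1*(((((z+9)*(x+8))*(y*(a*4)))+(((5*7)*2)*((4*8)*(7+9))))+(((4*(0*5))*9)+(((x*z)*(y+z))+((5+3)*7)))))) -> (1*(((((z+9)*(x+8))*(y*(a*4)))+(((5*7)*2)*((4*8)*(7+9))))+(((4*(0*5))*9)+(((x*z)*(y+z))+((5+3)*7))))); overall: (0+(1*(((((z+9)*(x+8))*(y*(a*4)))+(((5*7)*2)*((4*8)*(7+9))))+(((4*(0*5))*9)+(((x*z)*(y+z))+((5+3)*7)))))) -> (1*(((((z+9)*(x+8))*(y*(a*4)))+(((5*7)*2)*((4*8)*(7+9))))+(((4*(0*5))*9)+(((x*z)*(y+z))+((5+3)*7)))))
Step 2: at root: (1*(((((z+9)*(x+8))*(y*(a*4)))+(((5*7)*2)*((4*8)*(7+9))))+(((4*(0*5))*9)+(((x*z)*(y+z))+((5+3)*7))))) -> (((((z+9)*(x+8))*(y*(a*4)))+(((5*7)*2)*((4*8)*(7+9))))+(((4*(0*5))*9)+(((x*z)*(y+z))+((5+3)*7)))); overall: (1*(((((z+9)*(x+8))*(y*(a*4)))+(((5*7)*2)*((4*8)*(7+9))))+(((4*(0*5))*9)+(((x*z)*(y+z))+((5+3)*7))))) -> (((((z+9)*(x+8))*(y*(a*4)))+(((5*7)*2)*((4*8)*(7+9))))+(((4*(0*5))*9)+(((x*z)*(y+z))+((5+3)*7))))
Step 3: at LRLL: (5*7) -> 35; overall: (((((z+9)*(x+8))*(y*(a*4)))+(((5*7)*2)*((4*8)*(7+9))))+(((4*(0*5))*9)+(((x*z)*(y+z))+((5+3)*7)))) -> (((((z+9)*(x+8))*(y*(a*4)))+((35*2)*((4*8)*(7+9))))+(((4*(0*5))*9)+(((x*z)*(y+z))+((5+3)*7))))
Step 4: at LRL: (35*2) -> 70; overall: (((((z+9)*(x+8))*(y*(a*4)))+((35*2)*((4*8)*(7+9))))+(((4*(0*5))*9)+(((x*z)*(y+z))+((5+3)*7)))) -> (((((z+9)*(x+8))*(y*(a*4)))+(70*((4*8)*(7+9))))+(((4*(0*5))*9)+(((x*z)*(y+z))+((5+3)*7))))
Step 5: at LRRL: (4*8) -> 32; overall: (((((z+9)*(x+8))*(y*(a*4)))+(70*((4*8)*(7+9))))+(((4*(0*5))*9)+(((x*z)*(y+z))+((5+3)*7)))) -> (((((z+9)*(x+8))*(y*(a*4)))+(70*(32*(7+9))))+(((4*(0*5))*9)+(((x*z)*(y+z))+((5+3)*7))))
Step 6: at LRRR: (7+9) -> 16; overall: (((((z+9)*(x+8))*(y*(a*4)))+(70*(32*(7+9))))+(((4*(0*5))*9)+(((x*z)*(y+z))+((5+3)*7)))) -> (((((z+9)*(x+8))*(y*(a*4)))+(70*(32*16)))+(((4*(0*5))*9)+(((x*z)*(y+z))+((5+3)*7))))
Step 7: at LRR: (32*16) -> 512; overall: (((((z+9)*(x+8))*(y*(a*4)))+(70*(32*16)))+(((4*(0*5))*9)+(((x*z)*(y+z))+((5+3)*7)))) -> (((((z+9)*(x+8))*(y*(a*4)))+(70*512))+(((4*(0*5))*9)+(((x*z)*(y+z))+((5+3)*7))))
Step 8: at LR: (70*512) -> 35840; overall: (((((z+9)*(x+8))*(y*(a*4)))+(70*512))+(((4*(0*5))*9)+(((x*z)*(y+z))+((5+3)*7)))) -> (((((z+9)*(x+8))*(y*(a*4)))+35840)+(((4*(0*5))*9)+(((x*z)*(y+z))+((5+3)*7))))
Step 9: at RLLR: (0*5) -> 0; overall: (((((z+9)*(x+8))*(y*(a*4)))+35840)+(((4*(0*5))*9)+(((x*z)*(y+z))+((5+3)*7)))) -> (((((z+9)*(x+8))*(y*(a*4)))+35840)+(((4*0)*9)+(((x*z)*(y+z))+((5+3)*7))))
Step 10: at RLL: (4*0) -> 0; overall: (((((z+9)*(x+8))*(y*(a*4)))+35840)+(((4*0)*9)+(((x*z)*(y+z))+((5+3)*7)))) -> (((((z+9)*(x+8))*(y*(a*4)))+35840)+((0*9)+(((x*z)*(y+z))+((5+3)*7))))
Step 11: at RL: (0*9) -> 0; overall: (((((z+9)*(x+8))*(y*(a*4)))+35840)+((0*9)+(((x*z)*(y+z))+((5+3)*7)))) -> (((((z+9)*(x+8))*(y*(a*4)))+35840)+(0+(((x*z)*(y+z))+((5+3)*7))))
Step 12: at R: (0+(((x*z)*(y+z))+((5+3)*7))) -> (((x*z)*(y+z))+((5+3)*7)); overall: (((((z+9)*(x+8))*(y*(a*4)))+35840)+(0+(((x*z)*(y+z))+((5+3)*7)))) -> (((((z+9)*(x+8))*(y*(a*4)))+35840)+(((x*z)*(y+z))+((5+3)*7)))
Step 13: at RRL: (5+3) -> 8; overall: (((((z+9)*(x+8))*(y*(a*4)))+35840)+(((x*z)*(y+z))+((5+3)*7))) -> (((((z+9)*(x+8))*(y*(a*4)))+35840)+(((x*z)*(y+z))+(8*7)))
Step 14: at RR: (8*7) -> 56; overall: (((((z+9)*(x+8))*(y*(a*4)))+35840)+(((x*z)*(y+z))+(8*7))) -> (((((z+9)*(x+8))*(y*(a*4)))+35840)+(((x*z)*(y+z))+56))
Fixed point: (((((z+9)*(x+8))*(y*(a*4)))+35840)+(((x*z)*(y+z))+56))

Answer: (((((z+9)*(x+8))*(y*(a*4)))+35840)+(((x*z)*(y+z))+56))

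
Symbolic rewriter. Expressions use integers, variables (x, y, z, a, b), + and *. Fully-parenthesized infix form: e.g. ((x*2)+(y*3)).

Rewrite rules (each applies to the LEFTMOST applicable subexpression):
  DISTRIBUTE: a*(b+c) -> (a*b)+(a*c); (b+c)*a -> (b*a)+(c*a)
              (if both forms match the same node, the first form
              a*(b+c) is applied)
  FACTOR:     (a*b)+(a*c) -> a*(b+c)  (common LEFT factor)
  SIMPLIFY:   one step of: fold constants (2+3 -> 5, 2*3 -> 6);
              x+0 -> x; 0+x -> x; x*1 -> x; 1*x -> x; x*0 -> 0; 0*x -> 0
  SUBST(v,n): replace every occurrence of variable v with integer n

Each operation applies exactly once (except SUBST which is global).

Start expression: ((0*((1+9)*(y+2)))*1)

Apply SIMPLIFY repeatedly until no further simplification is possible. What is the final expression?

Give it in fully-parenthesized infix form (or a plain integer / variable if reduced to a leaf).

Start: ((0*((1+9)*(y+2)))*1)
Step 1: at root: ((0*((1+9)*(y+2)))*1) -> (0*((1+9)*(y+2))); overall: ((0*((1+9)*(y+2)))*1) -> (0*((1+9)*(y+2)))
Step 2: at root: (0*((1+9)*(y+2))) -> 0; overall: (0*((1+9)*(y+2))) -> 0
Fixed point: 0

Answer: 0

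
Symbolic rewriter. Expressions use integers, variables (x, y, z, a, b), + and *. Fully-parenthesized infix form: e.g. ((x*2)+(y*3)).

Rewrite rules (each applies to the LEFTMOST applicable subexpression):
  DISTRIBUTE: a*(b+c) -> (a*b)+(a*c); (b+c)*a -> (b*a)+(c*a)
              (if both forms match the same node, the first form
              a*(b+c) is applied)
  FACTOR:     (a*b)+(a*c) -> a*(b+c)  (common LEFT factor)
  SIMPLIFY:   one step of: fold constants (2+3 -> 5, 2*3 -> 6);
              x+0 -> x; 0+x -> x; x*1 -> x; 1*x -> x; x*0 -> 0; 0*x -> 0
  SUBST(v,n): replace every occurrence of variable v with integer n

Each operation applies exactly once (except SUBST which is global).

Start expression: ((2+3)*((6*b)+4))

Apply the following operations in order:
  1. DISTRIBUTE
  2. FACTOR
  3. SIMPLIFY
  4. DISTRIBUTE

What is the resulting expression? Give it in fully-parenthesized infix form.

Start: ((2+3)*((6*b)+4))
Apply DISTRIBUTE at root (target: ((2+3)*((6*b)+4))): ((2+3)*((6*b)+4)) -> (((2+3)*(6*b))+((2+3)*4))
Apply FACTOR at root (target: (((2+3)*(6*b))+((2+3)*4))): (((2+3)*(6*b))+((2+3)*4)) -> ((2+3)*((6*b)+4))
Apply SIMPLIFY at L (target: (2+3)): ((2+3)*((6*b)+4)) -> (5*((6*b)+4))
Apply DISTRIBUTE at root (target: (5*((6*b)+4))): (5*((6*b)+4)) -> ((5*(6*b))+(5*4))

Answer: ((5*(6*b))+(5*4))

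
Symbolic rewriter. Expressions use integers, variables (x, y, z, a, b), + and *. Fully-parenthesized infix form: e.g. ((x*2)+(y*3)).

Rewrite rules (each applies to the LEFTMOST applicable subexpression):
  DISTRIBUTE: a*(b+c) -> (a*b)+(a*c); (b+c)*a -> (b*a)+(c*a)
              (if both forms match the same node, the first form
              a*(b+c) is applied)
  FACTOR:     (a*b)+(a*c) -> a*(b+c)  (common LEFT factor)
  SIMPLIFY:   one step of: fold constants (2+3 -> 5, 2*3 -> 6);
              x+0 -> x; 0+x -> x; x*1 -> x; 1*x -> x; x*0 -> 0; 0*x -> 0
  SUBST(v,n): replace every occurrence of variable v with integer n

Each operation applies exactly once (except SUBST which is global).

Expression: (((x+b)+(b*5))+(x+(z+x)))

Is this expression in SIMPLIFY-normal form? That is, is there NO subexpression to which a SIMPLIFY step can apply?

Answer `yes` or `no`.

Answer: yes

Derivation:
Expression: (((x+b)+(b*5))+(x+(z+x)))
Scanning for simplifiable subexpressions (pre-order)...
  at root: (((x+b)+(b*5))+(x+(z+x))) (not simplifiable)
  at L: ((x+b)+(b*5)) (not simplifiable)
  at LL: (x+b) (not simplifiable)
  at LR: (b*5) (not simplifiable)
  at R: (x+(z+x)) (not simplifiable)
  at RR: (z+x) (not simplifiable)
Result: no simplifiable subexpression found -> normal form.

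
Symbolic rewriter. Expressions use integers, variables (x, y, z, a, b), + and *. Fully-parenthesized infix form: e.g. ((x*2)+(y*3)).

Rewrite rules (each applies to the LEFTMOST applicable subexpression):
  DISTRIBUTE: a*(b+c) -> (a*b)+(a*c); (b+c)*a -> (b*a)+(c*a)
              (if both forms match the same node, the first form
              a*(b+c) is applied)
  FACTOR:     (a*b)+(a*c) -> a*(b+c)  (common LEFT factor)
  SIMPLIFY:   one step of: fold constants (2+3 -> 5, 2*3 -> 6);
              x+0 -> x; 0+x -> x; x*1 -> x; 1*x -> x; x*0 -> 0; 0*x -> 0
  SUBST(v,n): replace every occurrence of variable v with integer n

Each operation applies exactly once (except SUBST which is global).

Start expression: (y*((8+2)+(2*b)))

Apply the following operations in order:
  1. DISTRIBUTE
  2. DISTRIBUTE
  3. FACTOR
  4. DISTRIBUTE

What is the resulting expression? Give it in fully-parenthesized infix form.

Start: (y*((8+2)+(2*b)))
Apply DISTRIBUTE at root (target: (y*((8+2)+(2*b)))): (y*((8+2)+(2*b))) -> ((y*(8+2))+(y*(2*b)))
Apply DISTRIBUTE at L (target: (y*(8+2))): ((y*(8+2))+(y*(2*b))) -> (((y*8)+(y*2))+(y*(2*b)))
Apply FACTOR at L (target: ((y*8)+(y*2))): (((y*8)+(y*2))+(y*(2*b))) -> ((y*(8+2))+(y*(2*b)))
Apply DISTRIBUTE at L (target: (y*(8+2))): ((y*(8+2))+(y*(2*b))) -> (((y*8)+(y*2))+(y*(2*b)))

Answer: (((y*8)+(y*2))+(y*(2*b)))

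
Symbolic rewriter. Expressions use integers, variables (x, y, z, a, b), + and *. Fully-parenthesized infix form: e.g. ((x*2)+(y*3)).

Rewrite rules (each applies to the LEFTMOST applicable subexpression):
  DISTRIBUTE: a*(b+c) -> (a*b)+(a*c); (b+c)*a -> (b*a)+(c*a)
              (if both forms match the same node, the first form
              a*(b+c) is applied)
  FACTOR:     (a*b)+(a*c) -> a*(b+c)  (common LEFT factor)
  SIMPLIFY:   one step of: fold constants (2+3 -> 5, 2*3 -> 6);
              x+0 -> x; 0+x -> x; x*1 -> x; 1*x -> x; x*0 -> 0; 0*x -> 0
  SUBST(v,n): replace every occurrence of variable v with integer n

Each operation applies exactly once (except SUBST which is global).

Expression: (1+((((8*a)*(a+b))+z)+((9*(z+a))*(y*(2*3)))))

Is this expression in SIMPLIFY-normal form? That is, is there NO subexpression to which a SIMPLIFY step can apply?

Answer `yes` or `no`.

Expression: (1+((((8*a)*(a+b))+z)+((9*(z+a))*(y*(2*3)))))
Scanning for simplifiable subexpressions (pre-order)...
  at root: (1+((((8*a)*(a+b))+z)+((9*(z+a))*(y*(2*3))))) (not simplifiable)
  at R: ((((8*a)*(a+b))+z)+((9*(z+a))*(y*(2*3)))) (not simplifiable)
  at RL: (((8*a)*(a+b))+z) (not simplifiable)
  at RLL: ((8*a)*(a+b)) (not simplifiable)
  at RLLL: (8*a) (not simplifiable)
  at RLLR: (a+b) (not simplifiable)
  at RR: ((9*(z+a))*(y*(2*3))) (not simplifiable)
  at RRL: (9*(z+a)) (not simplifiable)
  at RRLR: (z+a) (not simplifiable)
  at RRR: (y*(2*3)) (not simplifiable)
  at RRRR: (2*3) (SIMPLIFIABLE)
Found simplifiable subexpr at path RRRR: (2*3)
One SIMPLIFY step would give: (1+((((8*a)*(a+b))+z)+((9*(z+a))*(y*6))))
-> NOT in normal form.

Answer: no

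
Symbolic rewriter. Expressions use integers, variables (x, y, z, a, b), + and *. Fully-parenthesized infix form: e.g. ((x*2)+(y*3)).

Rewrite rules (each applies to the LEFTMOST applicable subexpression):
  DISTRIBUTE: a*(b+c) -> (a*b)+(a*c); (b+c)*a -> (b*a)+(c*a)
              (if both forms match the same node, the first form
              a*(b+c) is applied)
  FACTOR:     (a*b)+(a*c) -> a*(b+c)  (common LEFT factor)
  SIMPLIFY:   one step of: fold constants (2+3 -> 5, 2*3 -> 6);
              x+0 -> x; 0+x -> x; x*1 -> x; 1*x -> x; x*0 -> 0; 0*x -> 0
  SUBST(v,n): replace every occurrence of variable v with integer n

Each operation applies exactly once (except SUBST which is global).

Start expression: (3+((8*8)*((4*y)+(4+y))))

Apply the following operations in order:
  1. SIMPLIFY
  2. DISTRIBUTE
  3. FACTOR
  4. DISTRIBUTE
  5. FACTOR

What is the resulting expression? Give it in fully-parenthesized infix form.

Start: (3+((8*8)*((4*y)+(4+y))))
Apply SIMPLIFY at RL (target: (8*8)): (3+((8*8)*((4*y)+(4+y)))) -> (3+(64*((4*y)+(4+y))))
Apply DISTRIBUTE at R (target: (64*((4*y)+(4+y)))): (3+(64*((4*y)+(4+y)))) -> (3+((64*(4*y))+(64*(4+y))))
Apply FACTOR at R (target: ((64*(4*y))+(64*(4+y)))): (3+((64*(4*y))+(64*(4+y)))) -> (3+(64*((4*y)+(4+y))))
Apply DISTRIBUTE at R (target: (64*((4*y)+(4+y)))): (3+(64*((4*y)+(4+y)))) -> (3+((64*(4*y))+(64*(4+y))))
Apply FACTOR at R (target: ((64*(4*y))+(64*(4+y)))): (3+((64*(4*y))+(64*(4+y)))) -> (3+(64*((4*y)+(4+y))))

Answer: (3+(64*((4*y)+(4+y))))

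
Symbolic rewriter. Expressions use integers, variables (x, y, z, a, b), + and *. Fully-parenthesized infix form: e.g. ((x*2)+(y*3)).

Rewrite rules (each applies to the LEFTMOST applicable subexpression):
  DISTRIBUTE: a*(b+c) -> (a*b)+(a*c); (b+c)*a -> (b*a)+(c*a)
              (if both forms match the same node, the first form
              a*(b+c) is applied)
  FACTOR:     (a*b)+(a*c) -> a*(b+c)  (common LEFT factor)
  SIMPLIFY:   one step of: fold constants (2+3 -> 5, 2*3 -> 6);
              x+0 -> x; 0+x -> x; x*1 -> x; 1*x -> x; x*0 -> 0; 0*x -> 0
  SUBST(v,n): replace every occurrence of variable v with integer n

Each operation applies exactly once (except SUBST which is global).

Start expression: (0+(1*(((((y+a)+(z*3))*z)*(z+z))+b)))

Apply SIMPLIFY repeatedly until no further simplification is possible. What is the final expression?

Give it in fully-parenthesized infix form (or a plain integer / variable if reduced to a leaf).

Answer: (((((y+a)+(z*3))*z)*(z+z))+b)

Derivation:
Start: (0+(1*(((((y+a)+(z*3))*z)*(z+z))+b)))
Step 1: at root: (0+(1*(((((y+a)+(z*3))*z)*(z+z))+b))) -> (1*(((((y+a)+(z*3))*z)*(z+z))+b)); overall: (0+(1*(((((y+a)+(z*3))*z)*(z+z))+b))) -> (1*(((((y+a)+(z*3))*z)*(z+z))+b))
Step 2: at root: (1*(((((y+a)+(z*3))*z)*(z+z))+b)) -> (((((y+a)+(z*3))*z)*(z+z))+b); overall: (1*(((((y+a)+(z*3))*z)*(z+z))+b)) -> (((((y+a)+(z*3))*z)*(z+z))+b)
Fixed point: (((((y+a)+(z*3))*z)*(z+z))+b)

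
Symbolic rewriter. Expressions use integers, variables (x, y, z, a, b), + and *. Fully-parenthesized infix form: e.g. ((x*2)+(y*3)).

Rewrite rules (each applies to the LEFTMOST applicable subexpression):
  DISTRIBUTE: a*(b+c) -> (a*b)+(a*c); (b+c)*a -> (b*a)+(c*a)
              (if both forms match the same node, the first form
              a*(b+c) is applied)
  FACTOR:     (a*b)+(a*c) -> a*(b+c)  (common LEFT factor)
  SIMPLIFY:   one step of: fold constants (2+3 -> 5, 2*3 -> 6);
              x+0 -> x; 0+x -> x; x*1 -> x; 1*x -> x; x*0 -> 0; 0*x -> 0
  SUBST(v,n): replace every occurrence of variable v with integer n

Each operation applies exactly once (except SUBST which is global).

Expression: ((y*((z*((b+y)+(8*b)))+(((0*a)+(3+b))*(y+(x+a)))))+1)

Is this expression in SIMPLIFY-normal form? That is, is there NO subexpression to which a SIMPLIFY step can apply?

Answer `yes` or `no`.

Answer: no

Derivation:
Expression: ((y*((z*((b+y)+(8*b)))+(((0*a)+(3+b))*(y+(x+a)))))+1)
Scanning for simplifiable subexpressions (pre-order)...
  at root: ((y*((z*((b+y)+(8*b)))+(((0*a)+(3+b))*(y+(x+a)))))+1) (not simplifiable)
  at L: (y*((z*((b+y)+(8*b)))+(((0*a)+(3+b))*(y+(x+a))))) (not simplifiable)
  at LR: ((z*((b+y)+(8*b)))+(((0*a)+(3+b))*(y+(x+a)))) (not simplifiable)
  at LRL: (z*((b+y)+(8*b))) (not simplifiable)
  at LRLR: ((b+y)+(8*b)) (not simplifiable)
  at LRLRL: (b+y) (not simplifiable)
  at LRLRR: (8*b) (not simplifiable)
  at LRR: (((0*a)+(3+b))*(y+(x+a))) (not simplifiable)
  at LRRL: ((0*a)+(3+b)) (not simplifiable)
  at LRRLL: (0*a) (SIMPLIFIABLE)
  at LRRLR: (3+b) (not simplifiable)
  at LRRR: (y+(x+a)) (not simplifiable)
  at LRRRR: (x+a) (not simplifiable)
Found simplifiable subexpr at path LRRLL: (0*a)
One SIMPLIFY step would give: ((y*((z*((b+y)+(8*b)))+((0+(3+b))*(y+(x+a)))))+1)
-> NOT in normal form.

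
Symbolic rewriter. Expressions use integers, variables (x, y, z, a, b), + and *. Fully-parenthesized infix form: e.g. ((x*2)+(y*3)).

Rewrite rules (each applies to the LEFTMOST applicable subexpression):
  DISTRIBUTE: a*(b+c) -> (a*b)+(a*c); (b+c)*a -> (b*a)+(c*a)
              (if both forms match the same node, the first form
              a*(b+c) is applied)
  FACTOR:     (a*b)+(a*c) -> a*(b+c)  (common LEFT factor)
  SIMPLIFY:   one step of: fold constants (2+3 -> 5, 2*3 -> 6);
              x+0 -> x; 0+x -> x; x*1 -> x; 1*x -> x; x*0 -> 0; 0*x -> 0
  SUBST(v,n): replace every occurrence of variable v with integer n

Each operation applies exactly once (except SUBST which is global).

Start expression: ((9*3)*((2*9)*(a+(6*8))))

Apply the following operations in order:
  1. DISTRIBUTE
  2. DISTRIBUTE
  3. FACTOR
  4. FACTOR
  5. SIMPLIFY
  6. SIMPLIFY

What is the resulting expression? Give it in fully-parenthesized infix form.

Start: ((9*3)*((2*9)*(a+(6*8))))
Apply DISTRIBUTE at R (target: ((2*9)*(a+(6*8)))): ((9*3)*((2*9)*(a+(6*8)))) -> ((9*3)*(((2*9)*a)+((2*9)*(6*8))))
Apply DISTRIBUTE at root (target: ((9*3)*(((2*9)*a)+((2*9)*(6*8))))): ((9*3)*(((2*9)*a)+((2*9)*(6*8)))) -> (((9*3)*((2*9)*a))+((9*3)*((2*9)*(6*8))))
Apply FACTOR at root (target: (((9*3)*((2*9)*a))+((9*3)*((2*9)*(6*8))))): (((9*3)*((2*9)*a))+((9*3)*((2*9)*(6*8)))) -> ((9*3)*(((2*9)*a)+((2*9)*(6*8))))
Apply FACTOR at R (target: (((2*9)*a)+((2*9)*(6*8)))): ((9*3)*(((2*9)*a)+((2*9)*(6*8)))) -> ((9*3)*((2*9)*(a+(6*8))))
Apply SIMPLIFY at L (target: (9*3)): ((9*3)*((2*9)*(a+(6*8)))) -> (27*((2*9)*(a+(6*8))))
Apply SIMPLIFY at RL (target: (2*9)): (27*((2*9)*(a+(6*8)))) -> (27*(18*(a+(6*8))))

Answer: (27*(18*(a+(6*8))))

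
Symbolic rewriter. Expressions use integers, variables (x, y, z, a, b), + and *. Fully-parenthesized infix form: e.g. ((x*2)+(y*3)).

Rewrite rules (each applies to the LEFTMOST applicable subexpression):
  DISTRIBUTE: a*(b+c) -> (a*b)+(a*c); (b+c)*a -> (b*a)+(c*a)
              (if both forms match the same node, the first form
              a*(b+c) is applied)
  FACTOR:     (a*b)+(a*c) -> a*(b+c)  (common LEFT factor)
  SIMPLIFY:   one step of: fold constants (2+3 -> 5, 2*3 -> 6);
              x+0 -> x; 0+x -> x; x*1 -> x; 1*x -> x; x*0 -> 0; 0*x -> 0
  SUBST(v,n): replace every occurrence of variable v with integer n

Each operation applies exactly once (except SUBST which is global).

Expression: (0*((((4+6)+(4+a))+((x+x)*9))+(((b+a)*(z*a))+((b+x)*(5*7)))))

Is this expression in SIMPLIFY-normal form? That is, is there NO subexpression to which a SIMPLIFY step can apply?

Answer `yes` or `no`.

Expression: (0*((((4+6)+(4+a))+((x+x)*9))+(((b+a)*(z*a))+((b+x)*(5*7)))))
Scanning for simplifiable subexpressions (pre-order)...
  at root: (0*((((4+6)+(4+a))+((x+x)*9))+(((b+a)*(z*a))+((b+x)*(5*7))))) (SIMPLIFIABLE)
  at R: ((((4+6)+(4+a))+((x+x)*9))+(((b+a)*(z*a))+((b+x)*(5*7)))) (not simplifiable)
  at RL: (((4+6)+(4+a))+((x+x)*9)) (not simplifiable)
  at RLL: ((4+6)+(4+a)) (not simplifiable)
  at RLLL: (4+6) (SIMPLIFIABLE)
  at RLLR: (4+a) (not simplifiable)
  at RLR: ((x+x)*9) (not simplifiable)
  at RLRL: (x+x) (not simplifiable)
  at RR: (((b+a)*(z*a))+((b+x)*(5*7))) (not simplifiable)
  at RRL: ((b+a)*(z*a)) (not simplifiable)
  at RRLL: (b+a) (not simplifiable)
  at RRLR: (z*a) (not simplifiable)
  at RRR: ((b+x)*(5*7)) (not simplifiable)
  at RRRL: (b+x) (not simplifiable)
  at RRRR: (5*7) (SIMPLIFIABLE)
Found simplifiable subexpr at path root: (0*((((4+6)+(4+a))+((x+x)*9))+(((b+a)*(z*a))+((b+x)*(5*7)))))
One SIMPLIFY step would give: 0
-> NOT in normal form.

Answer: no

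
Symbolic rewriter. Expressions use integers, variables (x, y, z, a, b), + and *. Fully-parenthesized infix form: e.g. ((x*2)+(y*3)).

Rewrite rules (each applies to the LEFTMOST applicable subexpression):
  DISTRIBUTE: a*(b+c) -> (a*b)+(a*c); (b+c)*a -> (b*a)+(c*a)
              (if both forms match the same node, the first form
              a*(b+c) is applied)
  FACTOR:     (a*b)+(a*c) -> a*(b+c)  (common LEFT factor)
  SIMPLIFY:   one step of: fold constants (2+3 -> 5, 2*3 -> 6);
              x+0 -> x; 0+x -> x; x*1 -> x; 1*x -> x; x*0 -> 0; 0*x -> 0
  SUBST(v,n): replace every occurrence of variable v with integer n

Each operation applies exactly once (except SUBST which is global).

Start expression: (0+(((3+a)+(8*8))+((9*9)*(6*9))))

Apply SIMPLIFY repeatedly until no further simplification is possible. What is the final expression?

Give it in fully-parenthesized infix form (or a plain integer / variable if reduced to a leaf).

Start: (0+(((3+a)+(8*8))+((9*9)*(6*9))))
Step 1: at root: (0+(((3+a)+(8*8))+((9*9)*(6*9)))) -> (((3+a)+(8*8))+((9*9)*(6*9))); overall: (0+(((3+a)+(8*8))+((9*9)*(6*9)))) -> (((3+a)+(8*8))+((9*9)*(6*9)))
Step 2: at LR: (8*8) -> 64; overall: (((3+a)+(8*8))+((9*9)*(6*9))) -> (((3+a)+64)+((9*9)*(6*9)))
Step 3: at RL: (9*9) -> 81; overall: (((3+a)+64)+((9*9)*(6*9))) -> (((3+a)+64)+(81*(6*9)))
Step 4: at RR: (6*9) -> 54; overall: (((3+a)+64)+(81*(6*9))) -> (((3+a)+64)+(81*54))
Step 5: at R: (81*54) -> 4374; overall: (((3+a)+64)+(81*54)) -> (((3+a)+64)+4374)
Fixed point: (((3+a)+64)+4374)

Answer: (((3+a)+64)+4374)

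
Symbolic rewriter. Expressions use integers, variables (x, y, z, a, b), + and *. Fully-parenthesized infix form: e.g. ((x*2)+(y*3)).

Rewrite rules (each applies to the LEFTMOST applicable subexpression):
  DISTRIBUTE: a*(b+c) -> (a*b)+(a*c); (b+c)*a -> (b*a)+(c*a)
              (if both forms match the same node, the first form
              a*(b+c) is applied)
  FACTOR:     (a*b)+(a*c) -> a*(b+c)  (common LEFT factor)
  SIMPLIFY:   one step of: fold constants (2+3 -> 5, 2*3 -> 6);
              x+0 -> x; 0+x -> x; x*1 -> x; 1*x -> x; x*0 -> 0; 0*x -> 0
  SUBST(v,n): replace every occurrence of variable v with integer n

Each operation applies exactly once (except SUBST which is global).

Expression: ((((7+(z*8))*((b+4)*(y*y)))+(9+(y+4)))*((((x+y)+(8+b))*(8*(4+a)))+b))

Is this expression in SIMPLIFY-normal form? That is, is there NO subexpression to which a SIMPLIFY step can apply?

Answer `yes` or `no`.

Expression: ((((7+(z*8))*((b+4)*(y*y)))+(9+(y+4)))*((((x+y)+(8+b))*(8*(4+a)))+b))
Scanning for simplifiable subexpressions (pre-order)...
  at root: ((((7+(z*8))*((b+4)*(y*y)))+(9+(y+4)))*((((x+y)+(8+b))*(8*(4+a)))+b)) (not simplifiable)
  at L: (((7+(z*8))*((b+4)*(y*y)))+(9+(y+4))) (not simplifiable)
  at LL: ((7+(z*8))*((b+4)*(y*y))) (not simplifiable)
  at LLL: (7+(z*8)) (not simplifiable)
  at LLLR: (z*8) (not simplifiable)
  at LLR: ((b+4)*(y*y)) (not simplifiable)
  at LLRL: (b+4) (not simplifiable)
  at LLRR: (y*y) (not simplifiable)
  at LR: (9+(y+4)) (not simplifiable)
  at LRR: (y+4) (not simplifiable)
  at R: ((((x+y)+(8+b))*(8*(4+a)))+b) (not simplifiable)
  at RL: (((x+y)+(8+b))*(8*(4+a))) (not simplifiable)
  at RLL: ((x+y)+(8+b)) (not simplifiable)
  at RLLL: (x+y) (not simplifiable)
  at RLLR: (8+b) (not simplifiable)
  at RLR: (8*(4+a)) (not simplifiable)
  at RLRR: (4+a) (not simplifiable)
Result: no simplifiable subexpression found -> normal form.

Answer: yes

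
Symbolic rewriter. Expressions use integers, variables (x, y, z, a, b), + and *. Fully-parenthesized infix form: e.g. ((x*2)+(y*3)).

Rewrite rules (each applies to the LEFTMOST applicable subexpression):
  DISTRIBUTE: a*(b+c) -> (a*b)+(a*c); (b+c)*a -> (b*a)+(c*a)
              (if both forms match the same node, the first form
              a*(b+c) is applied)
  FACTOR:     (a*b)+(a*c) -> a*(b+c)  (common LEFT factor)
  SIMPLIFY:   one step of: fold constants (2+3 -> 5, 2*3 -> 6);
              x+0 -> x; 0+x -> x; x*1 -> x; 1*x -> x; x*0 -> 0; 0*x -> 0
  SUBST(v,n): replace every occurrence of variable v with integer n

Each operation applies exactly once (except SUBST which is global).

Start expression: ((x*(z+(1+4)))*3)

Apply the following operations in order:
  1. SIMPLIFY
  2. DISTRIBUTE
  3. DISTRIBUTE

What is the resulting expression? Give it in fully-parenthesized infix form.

Start: ((x*(z+(1+4)))*3)
Apply SIMPLIFY at LRR (target: (1+4)): ((x*(z+(1+4)))*3) -> ((x*(z+5))*3)
Apply DISTRIBUTE at L (target: (x*(z+5))): ((x*(z+5))*3) -> (((x*z)+(x*5))*3)
Apply DISTRIBUTE at root (target: (((x*z)+(x*5))*3)): (((x*z)+(x*5))*3) -> (((x*z)*3)+((x*5)*3))

Answer: (((x*z)*3)+((x*5)*3))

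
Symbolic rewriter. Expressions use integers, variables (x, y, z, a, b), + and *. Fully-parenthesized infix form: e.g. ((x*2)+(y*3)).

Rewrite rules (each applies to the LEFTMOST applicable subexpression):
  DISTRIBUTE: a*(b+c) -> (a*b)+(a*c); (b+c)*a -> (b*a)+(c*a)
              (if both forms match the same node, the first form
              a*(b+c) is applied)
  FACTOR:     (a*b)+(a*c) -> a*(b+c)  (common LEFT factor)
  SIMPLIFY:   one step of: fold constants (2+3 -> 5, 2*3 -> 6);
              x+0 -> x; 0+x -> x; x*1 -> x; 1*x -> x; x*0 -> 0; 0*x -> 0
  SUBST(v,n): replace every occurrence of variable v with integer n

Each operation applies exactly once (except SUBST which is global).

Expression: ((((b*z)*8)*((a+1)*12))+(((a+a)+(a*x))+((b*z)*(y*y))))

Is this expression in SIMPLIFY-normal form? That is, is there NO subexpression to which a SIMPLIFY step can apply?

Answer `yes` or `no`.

Answer: yes

Derivation:
Expression: ((((b*z)*8)*((a+1)*12))+(((a+a)+(a*x))+((b*z)*(y*y))))
Scanning for simplifiable subexpressions (pre-order)...
  at root: ((((b*z)*8)*((a+1)*12))+(((a+a)+(a*x))+((b*z)*(y*y)))) (not simplifiable)
  at L: (((b*z)*8)*((a+1)*12)) (not simplifiable)
  at LL: ((b*z)*8) (not simplifiable)
  at LLL: (b*z) (not simplifiable)
  at LR: ((a+1)*12) (not simplifiable)
  at LRL: (a+1) (not simplifiable)
  at R: (((a+a)+(a*x))+((b*z)*(y*y))) (not simplifiable)
  at RL: ((a+a)+(a*x)) (not simplifiable)
  at RLL: (a+a) (not simplifiable)
  at RLR: (a*x) (not simplifiable)
  at RR: ((b*z)*(y*y)) (not simplifiable)
  at RRL: (b*z) (not simplifiable)
  at RRR: (y*y) (not simplifiable)
Result: no simplifiable subexpression found -> normal form.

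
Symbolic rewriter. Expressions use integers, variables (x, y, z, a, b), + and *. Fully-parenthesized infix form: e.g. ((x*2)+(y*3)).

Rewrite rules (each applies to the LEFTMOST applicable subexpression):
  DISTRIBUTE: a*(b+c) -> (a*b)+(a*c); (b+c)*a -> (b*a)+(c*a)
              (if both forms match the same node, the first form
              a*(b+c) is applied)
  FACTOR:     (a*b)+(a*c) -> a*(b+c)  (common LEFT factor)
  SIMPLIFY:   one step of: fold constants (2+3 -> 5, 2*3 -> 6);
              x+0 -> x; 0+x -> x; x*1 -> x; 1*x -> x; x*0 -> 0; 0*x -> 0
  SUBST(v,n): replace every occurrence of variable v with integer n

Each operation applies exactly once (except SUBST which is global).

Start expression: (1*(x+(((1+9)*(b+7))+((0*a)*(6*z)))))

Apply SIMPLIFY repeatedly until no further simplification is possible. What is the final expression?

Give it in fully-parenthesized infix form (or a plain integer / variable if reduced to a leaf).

Start: (1*(x+(((1+9)*(b+7))+((0*a)*(6*z)))))
Step 1: at root: (1*(x+(((1+9)*(b+7))+((0*a)*(6*z))))) -> (x+(((1+9)*(b+7))+((0*a)*(6*z)))); overall: (1*(x+(((1+9)*(b+7))+((0*a)*(6*z))))) -> (x+(((1+9)*(b+7))+((0*a)*(6*z))))
Step 2: at RLL: (1+9) -> 10; overall: (x+(((1+9)*(b+7))+((0*a)*(6*z)))) -> (x+((10*(b+7))+((0*a)*(6*z))))
Step 3: at RRL: (0*a) -> 0; overall: (x+((10*(b+7))+((0*a)*(6*z)))) -> (x+((10*(b+7))+(0*(6*z))))
Step 4: at RR: (0*(6*z)) -> 0; overall: (x+((10*(b+7))+(0*(6*z)))) -> (x+((10*(b+7))+0))
Step 5: at R: ((10*(b+7))+0) -> (10*(b+7)); overall: (x+((10*(b+7))+0)) -> (x+(10*(b+7)))
Fixed point: (x+(10*(b+7)))

Answer: (x+(10*(b+7)))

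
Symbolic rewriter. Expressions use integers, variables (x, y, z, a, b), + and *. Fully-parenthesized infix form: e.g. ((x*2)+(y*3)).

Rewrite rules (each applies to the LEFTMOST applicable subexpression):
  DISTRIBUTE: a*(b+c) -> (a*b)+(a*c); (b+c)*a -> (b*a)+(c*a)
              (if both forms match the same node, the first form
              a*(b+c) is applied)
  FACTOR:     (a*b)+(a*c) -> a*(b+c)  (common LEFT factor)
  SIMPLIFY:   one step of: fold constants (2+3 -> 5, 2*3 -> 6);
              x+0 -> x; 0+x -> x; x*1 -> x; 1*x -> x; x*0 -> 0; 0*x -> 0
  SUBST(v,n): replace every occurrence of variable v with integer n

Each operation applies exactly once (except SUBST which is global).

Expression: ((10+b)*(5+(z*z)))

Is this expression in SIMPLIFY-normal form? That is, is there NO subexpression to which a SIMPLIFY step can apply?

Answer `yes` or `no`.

Expression: ((10+b)*(5+(z*z)))
Scanning for simplifiable subexpressions (pre-order)...
  at root: ((10+b)*(5+(z*z))) (not simplifiable)
  at L: (10+b) (not simplifiable)
  at R: (5+(z*z)) (not simplifiable)
  at RR: (z*z) (not simplifiable)
Result: no simplifiable subexpression found -> normal form.

Answer: yes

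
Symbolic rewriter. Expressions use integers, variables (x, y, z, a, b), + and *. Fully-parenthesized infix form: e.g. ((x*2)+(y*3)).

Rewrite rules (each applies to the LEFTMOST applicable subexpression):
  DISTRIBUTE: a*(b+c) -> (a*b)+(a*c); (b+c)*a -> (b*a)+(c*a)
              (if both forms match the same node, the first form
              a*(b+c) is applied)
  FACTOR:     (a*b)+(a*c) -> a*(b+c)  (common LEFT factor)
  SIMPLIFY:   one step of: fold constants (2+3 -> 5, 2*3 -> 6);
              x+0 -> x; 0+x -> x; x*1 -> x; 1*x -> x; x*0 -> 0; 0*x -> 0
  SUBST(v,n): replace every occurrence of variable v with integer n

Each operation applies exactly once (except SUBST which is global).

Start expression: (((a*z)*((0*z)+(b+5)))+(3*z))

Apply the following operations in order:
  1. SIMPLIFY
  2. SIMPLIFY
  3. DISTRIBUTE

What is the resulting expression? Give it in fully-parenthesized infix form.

Start: (((a*z)*((0*z)+(b+5)))+(3*z))
Apply SIMPLIFY at LRL (target: (0*z)): (((a*z)*((0*z)+(b+5)))+(3*z)) -> (((a*z)*(0+(b+5)))+(3*z))
Apply SIMPLIFY at LR (target: (0+(b+5))): (((a*z)*(0+(b+5)))+(3*z)) -> (((a*z)*(b+5))+(3*z))
Apply DISTRIBUTE at L (target: ((a*z)*(b+5))): (((a*z)*(b+5))+(3*z)) -> ((((a*z)*b)+((a*z)*5))+(3*z))

Answer: ((((a*z)*b)+((a*z)*5))+(3*z))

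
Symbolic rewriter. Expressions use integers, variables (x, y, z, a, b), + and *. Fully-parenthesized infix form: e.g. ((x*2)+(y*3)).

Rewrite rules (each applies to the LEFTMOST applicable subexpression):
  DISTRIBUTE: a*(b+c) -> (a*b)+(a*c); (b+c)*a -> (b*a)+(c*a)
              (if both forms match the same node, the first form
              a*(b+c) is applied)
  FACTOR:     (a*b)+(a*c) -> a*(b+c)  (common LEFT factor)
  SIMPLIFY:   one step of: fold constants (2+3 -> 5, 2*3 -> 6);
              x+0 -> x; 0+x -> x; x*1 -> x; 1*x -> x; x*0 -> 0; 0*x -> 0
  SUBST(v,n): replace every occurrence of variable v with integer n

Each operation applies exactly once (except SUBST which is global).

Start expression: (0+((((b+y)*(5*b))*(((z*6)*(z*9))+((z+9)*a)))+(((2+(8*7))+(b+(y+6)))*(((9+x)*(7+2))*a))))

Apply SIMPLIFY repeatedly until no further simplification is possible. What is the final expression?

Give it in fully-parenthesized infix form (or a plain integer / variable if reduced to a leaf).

Answer: ((((b+y)*(5*b))*(((z*6)*(z*9))+((z+9)*a)))+((58+(b+(y+6)))*(((9+x)*9)*a)))

Derivation:
Start: (0+((((b+y)*(5*b))*(((z*6)*(z*9))+((z+9)*a)))+(((2+(8*7))+(b+(y+6)))*(((9+x)*(7+2))*a))))
Step 1: at root: (0+((((b+y)*(5*b))*(((z*6)*(z*9))+((z+9)*a)))+(((2+(8*7))+(b+(y+6)))*(((9+x)*(7+2))*a)))) -> ((((b+y)*(5*b))*(((z*6)*(z*9))+((z+9)*a)))+(((2+(8*7))+(b+(y+6)))*(((9+x)*(7+2))*a))); overall: (0+((((b+y)*(5*b))*(((z*6)*(z*9))+((z+9)*a)))+(((2+(8*7))+(b+(y+6)))*(((9+x)*(7+2))*a)))) -> ((((b+y)*(5*b))*(((z*6)*(z*9))+((z+9)*a)))+(((2+(8*7))+(b+(y+6)))*(((9+x)*(7+2))*a)))
Step 2: at RLLR: (8*7) -> 56; overall: ((((b+y)*(5*b))*(((z*6)*(z*9))+((z+9)*a)))+(((2+(8*7))+(b+(y+6)))*(((9+x)*(7+2))*a))) -> ((((b+y)*(5*b))*(((z*6)*(z*9))+((z+9)*a)))+(((2+56)+(b+(y+6)))*(((9+x)*(7+2))*a)))
Step 3: at RLL: (2+56) -> 58; overall: ((((b+y)*(5*b))*(((z*6)*(z*9))+((z+9)*a)))+(((2+56)+(b+(y+6)))*(((9+x)*(7+2))*a))) -> ((((b+y)*(5*b))*(((z*6)*(z*9))+((z+9)*a)))+((58+(b+(y+6)))*(((9+x)*(7+2))*a)))
Step 4: at RRLR: (7+2) -> 9; overall: ((((b+y)*(5*b))*(((z*6)*(z*9))+((z+9)*a)))+((58+(b+(y+6)))*(((9+x)*(7+2))*a))) -> ((((b+y)*(5*b))*(((z*6)*(z*9))+((z+9)*a)))+((58+(b+(y+6)))*(((9+x)*9)*a)))
Fixed point: ((((b+y)*(5*b))*(((z*6)*(z*9))+((z+9)*a)))+((58+(b+(y+6)))*(((9+x)*9)*a)))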